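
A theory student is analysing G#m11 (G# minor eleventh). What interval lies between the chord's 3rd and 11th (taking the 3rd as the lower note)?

G# minor eleventh is spelled G#, B, D#, F#, A#, C#.
The 3rd is B and the 11th is C#.
B up to C# spans 9 letter names and 14 semitones — a major ninth.

major 9th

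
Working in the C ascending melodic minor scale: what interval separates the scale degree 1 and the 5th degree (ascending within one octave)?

perfect fifth

The scale runs C D E♭ F G A B.
The scale degree 1 is C and the degree 5 is G.
Counting 5 letters and 7 half steps from C gives a perfect fifth.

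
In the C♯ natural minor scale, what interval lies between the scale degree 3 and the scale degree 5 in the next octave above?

C♯ natural minor: C♯ D♯ E F♯ G♯ A B.
The scale degree 3 is E and the 5th scale degree (up an octave) is G♯.
From E to G♯ is 16 semitones, exactly the major tenth.

M10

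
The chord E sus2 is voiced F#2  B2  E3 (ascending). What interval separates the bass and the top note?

minor seventh

The outer voices are F#2 and E3.
F# up to E is 10 semitones, a half step narrower than a major seventh, so the interval is minor.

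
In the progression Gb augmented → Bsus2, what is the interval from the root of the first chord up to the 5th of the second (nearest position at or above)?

The root of Gb augmented is Gb; the 5th of Bsus2 is F#.
Gb up to F# is 12 semitones, a half step wider than a major seventh, so the interval is augmented.

A7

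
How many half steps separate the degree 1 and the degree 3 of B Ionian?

4

The scale is B C♯ D♯ E F♯ G♯ A♯.
B up to D♯ is a major third — 4 semitones.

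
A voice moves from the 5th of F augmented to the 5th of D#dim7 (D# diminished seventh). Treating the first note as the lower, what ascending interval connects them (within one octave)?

The 5th of F augmented is C#; the 5th of D#dim7 (D# diminished seventh) is A.
6 letter names make it a sixth; at 8 semitones (a half step narrower than major) the quality is minor.

minor sixth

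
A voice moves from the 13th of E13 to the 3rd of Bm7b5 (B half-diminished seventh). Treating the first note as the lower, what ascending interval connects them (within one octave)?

minor second

The 13th of E13 is C#; the 3rd of Bm7b5 (B half-diminished seventh) is D.
From C# to D: 1 semitone over a second = minor.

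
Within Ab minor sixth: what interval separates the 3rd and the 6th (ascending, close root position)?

Spelling the chord: Ab, Cb, Eb, F.
So we need the interval from Cb up to F.
From Cb to F: 6 semitones over a fourth = augmented.

augmented fourth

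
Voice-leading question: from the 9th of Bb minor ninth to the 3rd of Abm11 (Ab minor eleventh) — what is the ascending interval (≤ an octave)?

The 9th of Bb minor ninth is C; the 3rd of Abm11 (Ab minor eleventh) is Cb.
C up to Cb is 11 semitones, a half step narrower than a perfect octave, so the interval is diminished.

diminished 8th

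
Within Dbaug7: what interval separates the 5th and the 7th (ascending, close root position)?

The chord tones of Dbaug7 (Db augmented seventh) are Db F A Cb.
The 5th is A and the 7th is Cb.
From A to Cb: 2 semitones over a third = diminished.

diminished third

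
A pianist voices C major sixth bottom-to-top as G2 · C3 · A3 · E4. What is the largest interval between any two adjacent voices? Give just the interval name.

major sixth

Adjacent intervals: G2→C3 = perfect fourth; C3→A3 = major sixth; A3→E4 = perfect fifth.
The largest is C3 to A3, a major sixth (9 semitones).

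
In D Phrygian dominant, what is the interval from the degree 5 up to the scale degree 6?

The scale runs D Eb F# G A Bb C.
The degree 5 is A and the 6th degree is Bb.
A up to Bb is 1 semitone, a half step narrower than a major second, so the interval is minor.

minor second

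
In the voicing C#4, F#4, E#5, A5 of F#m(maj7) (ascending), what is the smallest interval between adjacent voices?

Adjacent intervals: C#4→F#4 = perfect fourth; F#4→E#5 = major seventh; E#5→A5 = diminished fourth.
The smallest is E#5 to A5, a diminished fourth (4 semitones).

diminished fourth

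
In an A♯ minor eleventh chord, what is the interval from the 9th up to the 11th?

A♯m11 (A♯ minor eleventh): A♯–C♯–E♯–G♯–B♯–D♯.
So we need the interval from B♯ up to D♯.
B♯ up to D♯ is 3 semitones, a half step narrower than a major third, so the interval is minor.

m3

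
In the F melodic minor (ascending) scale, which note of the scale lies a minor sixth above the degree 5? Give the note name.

The scale is F G A♭ B♭ C D E.
The degree 5 is C; a minor sixth above that is A♭ — scale degree 3.

Ab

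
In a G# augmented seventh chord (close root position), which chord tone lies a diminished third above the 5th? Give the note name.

F#

G#7#5 is spelled G#-B#-D##-F#.
The 5th is D##. A diminished third above D## is F#.
F# is the chord's 7th.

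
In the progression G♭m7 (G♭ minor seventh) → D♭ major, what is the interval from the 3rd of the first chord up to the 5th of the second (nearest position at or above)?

The 3rd of G♭m7 (G♭ minor seventh) is B𝄫; the 5th of D♭ major is A♭.
From B𝄫 to A♭ is 11 semitones, exactly the major seventh.

major 7th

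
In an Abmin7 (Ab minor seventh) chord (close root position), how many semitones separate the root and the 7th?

Abmin7 is spelled Ab–Cb–Eb–Gb.
Ab to Gb is a minor seventh: 10 semitones.

10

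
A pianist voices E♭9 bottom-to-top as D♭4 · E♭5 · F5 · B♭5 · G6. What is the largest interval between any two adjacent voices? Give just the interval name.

Adjacent intervals: D♭4→E♭5 = major ninth; E♭5→F5 = major second; F5→B♭5 = perfect fourth; B♭5→G6 = major sixth.
The largest is D♭4 to E♭5, a major ninth (14 semitones).

major 9th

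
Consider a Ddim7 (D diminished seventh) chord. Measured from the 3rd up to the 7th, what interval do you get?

D°7 (D diminished seventh) is spelled D-F-Ab-Cb.
That puts F below Cb.
From F to Cb: 6 semitones over a fifth = diminished.

diminished 5th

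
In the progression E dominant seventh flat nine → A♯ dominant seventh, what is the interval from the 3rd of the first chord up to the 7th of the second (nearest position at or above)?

perfect 1st

The 3rd of E dominant seventh flat nine is G♯; the 7th of A♯ dominant seventh is G♯.
From G♯ to G♯ is 0 semitones, exactly the perfect unison.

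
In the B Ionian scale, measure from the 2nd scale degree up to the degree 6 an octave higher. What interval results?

P12

The scale runs B C♯ D♯ E F♯ G♯ A♯.
The 2nd scale degree is C♯ and the 6th degree (up an octave) is G♯.
C♯ up to G♯ spans 12 letter names and 19 semitones — a perfect twelfth.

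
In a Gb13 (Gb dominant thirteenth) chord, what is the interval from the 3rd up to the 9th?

m7

The chord tones of Gb13 are Gb–Bb–Db–Fb–Ab–Eb.
The 3rd is Bb and the 9th is Ab.
From Bb to Ab: 10 semitones over a seventh = minor.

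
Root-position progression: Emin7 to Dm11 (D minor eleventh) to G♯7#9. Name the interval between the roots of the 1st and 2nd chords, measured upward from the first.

The roots are E and D.
7 letter names make it a seventh; at 10 semitones (a half step narrower than major) the quality is minor.

minor seventh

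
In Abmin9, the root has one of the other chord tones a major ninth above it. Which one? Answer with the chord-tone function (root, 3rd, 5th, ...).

9th

Spelling the chord: Ab-Cb-Eb-Gb-Bb.
The root is Ab. A major ninth above Ab is Bb.
Bb is the chord's 9th.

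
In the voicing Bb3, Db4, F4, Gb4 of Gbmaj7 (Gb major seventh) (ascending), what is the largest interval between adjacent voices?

major third

Adjacent intervals: Bb3→Db4 = minor third; Db4→F4 = major third; F4→Gb4 = minor second.
The largest is Db4 to F4, a major third (4 semitones).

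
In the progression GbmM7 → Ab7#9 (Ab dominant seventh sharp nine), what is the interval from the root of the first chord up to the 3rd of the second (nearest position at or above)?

augmented fourth

The root of GbmM7 is Gb; the 3rd of Ab7#9 (Ab dominant seventh sharp nine) is C.
4 letter names make it a fourth; at 6 semitones (a half step wider than perfect) the quality is augmented.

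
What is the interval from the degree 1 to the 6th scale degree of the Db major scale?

major sixth

The scale runs Db Eb F Gb Ab Bb C.
That puts Db below Bb.
Counting 6 letters and 9 half steps from Db gives a major sixth.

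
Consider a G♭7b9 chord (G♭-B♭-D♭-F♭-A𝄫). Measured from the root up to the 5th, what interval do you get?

The root is G♭ and the 5th is D♭.
From G♭ to D♭ is 7 semitones, exactly the perfect fifth.

P5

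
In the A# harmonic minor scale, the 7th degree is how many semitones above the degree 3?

8

The scale is A# B# C# D# E# F# G##.
C# up to G## is an augmented fifth — 8 semitones.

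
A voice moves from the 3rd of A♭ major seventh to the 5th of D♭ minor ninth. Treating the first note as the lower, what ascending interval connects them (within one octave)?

A♭ major seventh has C as its 3rd, and D♭ minor ninth has A♭ as its 5th.
6 letter names make it a sixth; at 8 semitones (a half step narrower than major) the quality is minor.

minor sixth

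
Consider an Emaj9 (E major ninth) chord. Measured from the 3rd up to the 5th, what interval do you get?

minor third

Emaj9: E G♯ B D♯ F♯.
The 3rd is G♯ and the 5th is B.
3 letter names make it a third; at 3 semitones (a half step narrower than major) the quality is minor.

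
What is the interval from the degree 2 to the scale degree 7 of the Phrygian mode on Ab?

M6

The scale runs Ab Bbb Cb Db Eb Fb Gb.
Degree 2 = Bbb; degree 7 = Gb.
Counting 6 letters and 9 half steps from Bbb gives a major sixth.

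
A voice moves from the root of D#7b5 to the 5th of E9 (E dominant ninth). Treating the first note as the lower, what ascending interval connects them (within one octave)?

minor sixth

D#7b5 has D# as its root, and E9 (E dominant ninth) has B as its 5th.
6 letter names make it a sixth; at 8 semitones (a half step narrower than major) the quality is minor.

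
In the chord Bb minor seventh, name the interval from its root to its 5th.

perfect fifth

Bb-7: Bb–Db–F–Ab.
That puts Bb below F.
Counting 5 letters and 7 half steps from Bb gives a perfect fifth.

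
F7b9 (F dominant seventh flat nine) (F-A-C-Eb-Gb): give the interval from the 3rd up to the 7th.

That puts A below Eb.
From A to Eb: 6 semitones over a fifth = diminished.
That tritone between 3rd and 7th is what gives the dominant seventh its pull toward resolution.

diminished fifth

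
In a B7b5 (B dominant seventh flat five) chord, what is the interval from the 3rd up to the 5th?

B7b5 is spelled B-D#-F-A.
The 3rd is D# and the 5th is F.
From D# to F: 2 semitones over a third = diminished.

diminished 3rd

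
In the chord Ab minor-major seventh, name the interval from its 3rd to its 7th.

A5

The chord tones of Ab minor-major seventh are Ab–Cb–Eb–G.
That puts Cb below G.
5 letter names make it a fifth; at 8 semitones (a half step wider than perfect) the quality is augmented.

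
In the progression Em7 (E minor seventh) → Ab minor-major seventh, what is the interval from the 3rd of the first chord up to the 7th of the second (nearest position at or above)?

perfect 1st

Em7 (E minor seventh) has G as its 3rd, and Ab minor-major seventh has G as its 7th.
Counting 1 letters and 0 half steps from G gives a perfect unison.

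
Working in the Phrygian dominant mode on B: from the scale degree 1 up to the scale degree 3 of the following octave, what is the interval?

major tenth

The scale runs B C D♯ E F♯ G A.
The scale degree 1 is B and the 3rd scale degree (up an octave) is D♯.
B up to D♯ spans 10 letter names and 16 semitones — a major tenth.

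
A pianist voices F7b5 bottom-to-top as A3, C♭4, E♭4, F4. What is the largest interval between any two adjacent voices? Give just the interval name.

Adjacent intervals: A3→C♭4 = diminished third; C♭4→E♭4 = major third; E♭4→F4 = major second.
The largest is C♭4 to E♭4, a major third (4 semitones).

major 3rd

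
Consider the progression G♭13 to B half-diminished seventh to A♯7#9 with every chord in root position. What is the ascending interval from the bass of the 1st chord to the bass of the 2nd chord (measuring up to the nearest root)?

The roots are G♭ and B.
From G♭ to B: 5 semitones over a third = augmented.

augmented 3rd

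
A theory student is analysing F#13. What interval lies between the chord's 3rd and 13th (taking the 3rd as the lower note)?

perfect eleventh

The chord tones of F# dominant thirteenth are F#-A#-C#-E-G#-D#.
That puts A# below D#.
Counting 11 letters and 17 half steps from A# gives a perfect eleventh.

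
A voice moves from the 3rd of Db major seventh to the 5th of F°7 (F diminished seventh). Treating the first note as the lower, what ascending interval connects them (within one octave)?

The 3rd of Db major seventh is F; the 5th of F°7 (F diminished seventh) is Cb.
5 letter names make it a fifth; at 6 semitones (a half step narrower than perfect) the quality is diminished.

diminished fifth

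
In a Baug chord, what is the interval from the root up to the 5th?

augmented fifth

Baug is spelled B–D♯–F𝄪.
That puts B below F𝄪.
B up to F𝄪 is 8 semitones, a half step wider than a perfect fifth, so the interval is augmented.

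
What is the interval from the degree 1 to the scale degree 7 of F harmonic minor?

major 7th

Spelling F harmonic minor: F G Ab Bb C Db E.
Degree 1 = F; 7th scale degree = E.
Counting 7 letters and 11 half steps from F gives a major seventh.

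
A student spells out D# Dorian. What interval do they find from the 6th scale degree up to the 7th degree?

minor second

Spelling D# Dorian: D# E# F# G# A# B# C#.
The 6th scale degree is B# and the 7th scale degree is C#.
B# up to C# is 1 semitone, a half step narrower than a major second, so the interval is minor.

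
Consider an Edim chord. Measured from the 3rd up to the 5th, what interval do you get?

minor 3rd

The chord tones of Edim are E–G–B♭.
The 3rd is G and the 5th is B♭.
G up to B♭ is 3 semitones, a half step narrower than a major third, so the interval is minor.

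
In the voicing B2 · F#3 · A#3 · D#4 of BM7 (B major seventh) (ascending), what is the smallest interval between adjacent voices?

M3

Adjacent intervals: B2→F#3 = perfect fifth; F#3→A#3 = major third; A#3→D#4 = perfect fourth.
The smallest is F#3 to A#3, a major third (4 semitones).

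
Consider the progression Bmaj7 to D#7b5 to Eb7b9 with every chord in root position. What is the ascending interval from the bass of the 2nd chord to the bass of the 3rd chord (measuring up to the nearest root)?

The roots are D# and Eb.
2 letter names make it a second; at 0 semitones (a whole step narrower than major) the quality is diminished.

diminished second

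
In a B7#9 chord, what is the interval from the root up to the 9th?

B7#9: B-D#-F#-A-C##.
So we need the interval from B up to C##.
9 letter names make it a ninth; at 15 semitones (a half step wider than major) the quality is augmented.

A9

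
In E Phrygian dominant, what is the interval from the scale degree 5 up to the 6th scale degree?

minor second

The scale runs E F G♯ A B C D.
That puts B below C.
B up to C is 1 semitone, a half step narrower than a major second, so the interval is minor.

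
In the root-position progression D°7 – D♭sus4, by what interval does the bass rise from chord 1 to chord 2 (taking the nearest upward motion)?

diminished 8th

The roots are D and D♭.
From D to D♭: 11 semitones over an octave = diminished.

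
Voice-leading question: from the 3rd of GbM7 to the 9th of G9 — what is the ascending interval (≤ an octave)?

major 7th

The 3rd of GbM7 is Bb; the 9th of G9 is A.
From Bb to A is 11 semitones, exactly the major seventh.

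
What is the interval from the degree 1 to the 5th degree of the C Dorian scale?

Spelling the C Dorian scale: C D Eb F G A Bb.
The degree 1 is C and the 5th scale degree is G.
C up to G spans 5 letter names and 7 semitones — a perfect fifth.

P5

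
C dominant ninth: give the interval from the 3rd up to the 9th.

minor seventh

C9 (C dominant ninth) is spelled C, E, G, Bb, D.
3rd = E; 9th = D.
E up to D is 10 semitones, a half step narrower than a major seventh, so the interval is minor.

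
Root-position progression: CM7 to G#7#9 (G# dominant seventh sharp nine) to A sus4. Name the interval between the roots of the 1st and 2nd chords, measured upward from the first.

The roots are C and G#.
C up to G# is 8 semitones, a half step wider than a perfect fifth, so the interval is augmented.

augmented fifth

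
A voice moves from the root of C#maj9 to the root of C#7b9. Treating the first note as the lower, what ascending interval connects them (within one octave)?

C#maj9 has C# as its root, and C#7b9 has C# as its root.
C# up to C# spans 1 letter names and 0 semitones — a perfect unison.

perfect unison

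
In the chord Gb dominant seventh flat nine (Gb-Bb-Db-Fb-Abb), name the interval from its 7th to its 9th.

So we need the interval from Fb up to Abb.
3 letter names make it a third; at 3 semitones (a half step narrower than major) the quality is minor.

minor third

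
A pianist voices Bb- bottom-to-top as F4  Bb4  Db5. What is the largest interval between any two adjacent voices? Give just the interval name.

perfect 4th

Adjacent intervals: F4→Bb4 = perfect fourth; Bb4→Db5 = minor third.
The largest is F4 to Bb4, a perfect fourth (5 semitones).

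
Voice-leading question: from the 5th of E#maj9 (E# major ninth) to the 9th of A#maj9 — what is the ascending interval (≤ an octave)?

perfect unison

E#maj9 (E# major ninth) has B# as its 5th, and A#maj9 has B# as its 9th.
B# up to B# spans 1 letter names and 0 semitones — a perfect unison.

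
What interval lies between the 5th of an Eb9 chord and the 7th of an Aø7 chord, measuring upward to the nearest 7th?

major sixth

Eb9 has Bb as its 5th, and Aø7 has G as its 7th.
Counting 6 letters and 9 half steps from Bb gives a major sixth.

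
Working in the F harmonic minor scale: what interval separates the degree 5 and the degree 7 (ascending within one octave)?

F harmonic minor: F G A♭ B♭ C D♭ E.
That puts C below E.
Counting 3 letters and 4 half steps from C gives a major third.

M3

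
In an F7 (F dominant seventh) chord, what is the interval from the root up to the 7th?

The chord tones of F dominant seventh are F-A-C-Eb.
So we need the interval from F up to Eb.
7 letter names make it a seventh; at 10 semitones (a half step narrower than major) the quality is minor.

m7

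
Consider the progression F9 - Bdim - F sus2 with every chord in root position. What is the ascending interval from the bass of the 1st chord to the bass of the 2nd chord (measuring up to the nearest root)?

augmented fourth

The roots are F and B.
From F to B: 6 semitones over a fourth = augmented.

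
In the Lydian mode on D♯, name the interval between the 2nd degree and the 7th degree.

major sixth

D♯ lydian: D♯ E♯ F𝄪 G𝄪 A♯ B♯ C𝄪.
That puts E♯ below C𝄪.
Counting 6 letters and 9 half steps from E♯ gives a major sixth.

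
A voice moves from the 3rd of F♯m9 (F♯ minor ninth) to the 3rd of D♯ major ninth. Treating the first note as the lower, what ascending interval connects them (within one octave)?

augmented sixth

The 3rd of F♯m9 (F♯ minor ninth) is A; the 3rd of D♯ major ninth is F𝄪.
A up to F𝄪 is 10 semitones, a half step wider than a major sixth, so the interval is augmented.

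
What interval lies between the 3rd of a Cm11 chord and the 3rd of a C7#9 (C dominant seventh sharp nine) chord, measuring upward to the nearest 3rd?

augmented unison

The 3rd of Cm11 is Eb; the 3rd of C7#9 (C dominant seventh sharp nine) is E.
Eb up to E is 1 semitone, a half step wider than a perfect unison, so the interval is augmented.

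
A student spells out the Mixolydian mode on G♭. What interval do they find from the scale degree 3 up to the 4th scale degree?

Spelling the Mixolydian mode on G♭: G♭ A♭ B♭ C♭ D♭ E♭ F♭.
So we need the interval from B♭ up to C♭.
B♭ up to C♭ is 1 semitone, a half step narrower than a major second, so the interval is minor.

minor 2nd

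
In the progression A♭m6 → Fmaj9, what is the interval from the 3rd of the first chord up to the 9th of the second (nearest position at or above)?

augmented fifth

A♭m6 has C♭ as its 3rd, and Fmaj9 has G as its 9th.
From C♭ to G: 8 semitones over a fifth = augmented.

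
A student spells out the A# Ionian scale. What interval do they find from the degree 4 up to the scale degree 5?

A# major: A# B# C## D# E# F## G##.
So we need the interval from D# up to E#.
From D# to E# is 2 semitones, exactly the major second.

major second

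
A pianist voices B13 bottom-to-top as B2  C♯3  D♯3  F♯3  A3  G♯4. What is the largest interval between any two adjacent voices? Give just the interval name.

Adjacent intervals: B2→C♯3 = major second; C♯3→D♯3 = major second; D♯3→F♯3 = minor third; F♯3→A3 = minor third; A3→G♯4 = major seventh.
The largest is A3 to G♯4, a major seventh (11 semitones).

M7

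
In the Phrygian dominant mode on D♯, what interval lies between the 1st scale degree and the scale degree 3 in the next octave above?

M10

Spelling the Phrygian dominant mode on D♯: D♯ E F𝄪 G♯ A♯ B C♯.
1st scale degree = D♯; 3rd degree (up an octave) = F𝄪.
D♯ up to F𝄪 spans 10 letter names and 16 semitones — a major tenth.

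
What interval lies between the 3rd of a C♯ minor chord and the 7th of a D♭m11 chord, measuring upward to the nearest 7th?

diminished 6th

The 3rd of C♯ minor is E; the 7th of D♭m11 is C♭.
From E to C♭: 7 semitones over a sixth = diminished.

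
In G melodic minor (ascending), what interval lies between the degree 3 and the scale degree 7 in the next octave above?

augmented 12th

Spelling G melodic minor (ascending): G A Bb C D E F#.
That puts Bb below F#.
Bb up to F# is 20 semitones, a half step wider than a perfect twelfth, so the interval is augmented.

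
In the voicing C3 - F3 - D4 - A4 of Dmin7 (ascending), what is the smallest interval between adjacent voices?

Adjacent intervals: C3→F3 = perfect fourth; F3→D4 = major sixth; D4→A4 = perfect fifth.
The smallest is C3 to F3, a perfect fourth (5 semitones).

perfect 4th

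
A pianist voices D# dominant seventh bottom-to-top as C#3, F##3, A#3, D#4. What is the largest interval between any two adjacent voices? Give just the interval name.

Adjacent intervals: C#3→F##3 = augmented fourth; F##3→A#3 = minor third; A#3→D#4 = perfect fourth.
The largest is C#3 to F##3, an augmented fourth (6 semitones).

A4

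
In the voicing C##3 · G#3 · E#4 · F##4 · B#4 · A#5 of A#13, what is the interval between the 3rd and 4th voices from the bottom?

major second

Those voices are E#4 and F##4.
From E# to F## is 2 semitones, exactly the major second.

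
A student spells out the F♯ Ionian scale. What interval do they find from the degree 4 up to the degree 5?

F♯ major: F♯ G♯ A♯ B C♯ D♯ E♯.
That puts B below C♯.
B up to C♯ spans 2 letter names and 2 semitones — a major second.

major 2nd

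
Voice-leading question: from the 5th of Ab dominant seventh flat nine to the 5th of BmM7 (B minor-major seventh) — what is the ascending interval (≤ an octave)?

augmented second

The 5th of Ab dominant seventh flat nine is Eb; the 5th of BmM7 (B minor-major seventh) is F#.
From Eb to F#: 3 semitones over a second = augmented.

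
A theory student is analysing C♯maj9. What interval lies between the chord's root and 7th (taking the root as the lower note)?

The chord tones of C♯ major ninth are C♯ E♯ G♯ B♯ D♯.
Root = C♯; 7th = B♯.
Counting 7 letters and 11 half steps from C♯ gives a major seventh.

major 7th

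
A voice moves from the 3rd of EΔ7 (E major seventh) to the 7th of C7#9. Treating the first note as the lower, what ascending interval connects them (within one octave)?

diminished 3rd

The 3rd of EΔ7 (E major seventh) is G#; the 7th of C7#9 is Bb.
G# up to Bb is 2 semitones, a whole step narrower than a major third, so the interval is diminished.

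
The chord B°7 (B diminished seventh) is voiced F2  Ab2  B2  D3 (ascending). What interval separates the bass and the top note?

The outer voices are F2 and D3.
F up to D spans 6 letter names and 9 semitones — a major sixth.

major 6th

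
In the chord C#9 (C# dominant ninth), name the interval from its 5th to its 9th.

C#9 (C# dominant ninth): C#, E#, G#, B, D#.
5th = G#; 9th = D#.
Counting 5 letters and 7 half steps from G# gives a perfect fifth.

P5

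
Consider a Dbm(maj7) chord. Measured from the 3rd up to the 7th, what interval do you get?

Db minor-major seventh: Db-Fb-Ab-C.
So we need the interval from Fb up to C.
5 letter names make it a fifth; at 8 semitones (a half step wider than perfect) the quality is augmented.

augmented fifth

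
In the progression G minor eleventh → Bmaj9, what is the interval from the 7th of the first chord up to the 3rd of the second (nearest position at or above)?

A6

G minor eleventh has F as its 7th, and Bmaj9 has D# as its 3rd.
F up to D# is 10 semitones, a half step wider than a major sixth, so the interval is augmented.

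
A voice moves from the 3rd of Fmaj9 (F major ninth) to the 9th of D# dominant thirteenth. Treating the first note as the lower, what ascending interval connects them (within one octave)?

The 3rd of Fmaj9 (F major ninth) is A; the 9th of D# dominant thirteenth is E#.
5 letter names make it a fifth; at 8 semitones (a half step wider than perfect) the quality is augmented.

augmented fifth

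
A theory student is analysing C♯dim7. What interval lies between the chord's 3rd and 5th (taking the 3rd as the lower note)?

C♯ diminished seventh: C♯-E-G-B♭.
So we need the interval from E up to G.
E up to G is 3 semitones, a half step narrower than a major third, so the interval is minor.

minor 3rd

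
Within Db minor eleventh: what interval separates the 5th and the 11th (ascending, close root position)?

The chord tones of Db minor eleventh are Db, Fb, Ab, Cb, Eb, Gb.
The 5th is Ab and the 11th is Gb.
Ab up to Gb is 10 semitones, a half step narrower than a major seventh, so the interval is minor.

m7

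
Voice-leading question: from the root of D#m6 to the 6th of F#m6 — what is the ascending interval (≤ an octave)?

perfect unison

D#m6 has D# as its root, and F#m6 has D# as its 6th.
D# up to D# spans 1 letter names and 0 semitones — a perfect unison.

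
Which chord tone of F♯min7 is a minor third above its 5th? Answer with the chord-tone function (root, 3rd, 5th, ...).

7th

F♯-7 (F♯ minor seventh) is spelled F♯, A, C♯, E.
The 5th is C♯. A minor third above C♯ is E.
E is the chord's 7th.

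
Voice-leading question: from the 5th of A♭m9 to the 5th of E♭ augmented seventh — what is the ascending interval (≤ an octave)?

augmented fifth

A♭m9 has E♭ as its 5th, and E♭ augmented seventh has B as its 5th.
From E♭ to B: 8 semitones over a fifth = augmented.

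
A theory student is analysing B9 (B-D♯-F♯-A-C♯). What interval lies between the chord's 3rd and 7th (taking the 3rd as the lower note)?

The 3rd is D♯ and the 7th is A.
From D♯ to A: 6 semitones over a fifth = diminished.

diminished fifth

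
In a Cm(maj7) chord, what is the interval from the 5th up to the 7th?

major 3rd

The chord tones of CmM7 are C–Eb–G–B.
The 5th is G and the 7th is B.
From G to B is 4 semitones, exactly the major third.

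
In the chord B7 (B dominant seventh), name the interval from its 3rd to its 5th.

Spelling the chord: B, D♯, F♯, A.
So we need the interval from D♯ up to F♯.
From D♯ to F♯: 3 semitones over a third = minor.

minor 3rd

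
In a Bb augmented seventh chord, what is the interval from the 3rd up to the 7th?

The chord tones of Bb augmented seventh are Bb D F# Ab.
That puts D below Ab.
5 letter names make it a fifth; at 6 semitones (a half step narrower than perfect) the quality is diminished.

diminished fifth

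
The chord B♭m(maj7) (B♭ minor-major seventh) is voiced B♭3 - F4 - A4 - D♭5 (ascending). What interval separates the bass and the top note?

The outer voices are B♭3 and D♭5.
10 letter names make it a tenth; at 15 semitones (a half step narrower than major) the quality is minor.

minor tenth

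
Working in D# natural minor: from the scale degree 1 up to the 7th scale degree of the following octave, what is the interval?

The scale runs D# E# F# G# A# B C#.
Scale degree 1 = D#; 7th scale degree (up an octave) = C#.
14 letter names make it a fourteenth; at 22 semitones (a half step narrower than major) the quality is minor.

minor 14th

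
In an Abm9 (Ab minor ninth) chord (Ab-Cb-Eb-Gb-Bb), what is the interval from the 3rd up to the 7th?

P5

So we need the interval from Cb up to Gb.
Counting 5 letters and 7 half steps from Cb gives a perfect fifth.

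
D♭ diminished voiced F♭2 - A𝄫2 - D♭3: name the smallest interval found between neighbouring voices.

m3

Adjacent intervals: F♭2→A𝄫2 = minor third; A𝄫2→D♭3 = augmented fourth.
The smallest is F♭2 to A𝄫2, a minor third (3 semitones).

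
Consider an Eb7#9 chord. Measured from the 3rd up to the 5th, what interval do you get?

minor 3rd

Eb7#9: Eb G Bb Db F#.
That puts G below Bb.
3 letter names make it a third; at 3 semitones (a half step narrower than major) the quality is minor.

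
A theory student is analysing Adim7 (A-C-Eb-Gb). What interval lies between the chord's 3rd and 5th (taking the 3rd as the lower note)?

3rd = C; 5th = Eb.
C up to Eb is 3 semitones, a half step narrower than a major third, so the interval is minor.

minor 3rd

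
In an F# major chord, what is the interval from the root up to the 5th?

Spelling the chord: F#–A#–C#.
So we need the interval from F# up to C#.
Counting 5 letters and 7 half steps from F# gives a perfect fifth.

perfect fifth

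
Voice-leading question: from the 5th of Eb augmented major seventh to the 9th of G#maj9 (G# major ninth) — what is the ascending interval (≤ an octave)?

Eb augmented major seventh has B as its 5th, and G#maj9 (G# major ninth) has A# as its 9th.
Counting 7 letters and 11 half steps from B gives a major seventh.

major seventh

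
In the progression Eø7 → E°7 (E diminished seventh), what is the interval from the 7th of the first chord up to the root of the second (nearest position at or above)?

The 7th of Eø7 is D; the root of E°7 (E diminished seventh) is E.
From D to E is 2 semitones, exactly the major second.

major 2nd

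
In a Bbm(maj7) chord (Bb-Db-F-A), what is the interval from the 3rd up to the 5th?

3rd = Db; 5th = F.
From Db to F is 4 semitones, exactly the major third.

major third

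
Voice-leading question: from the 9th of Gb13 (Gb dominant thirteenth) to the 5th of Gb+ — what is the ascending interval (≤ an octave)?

augmented fourth

Gb13 (Gb dominant thirteenth) has Ab as its 9th, and Gb+ has D as its 5th.
Ab up to D is 6 semitones, a half step wider than a perfect fourth, so the interval is augmented.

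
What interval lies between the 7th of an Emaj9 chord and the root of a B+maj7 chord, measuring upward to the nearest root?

m6

The 7th of Emaj9 is D♯; the root of B+maj7 is B.
6 letter names make it a sixth; at 8 semitones (a half step narrower than major) the quality is minor.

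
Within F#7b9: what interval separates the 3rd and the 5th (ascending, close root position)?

minor 3rd

The chord tones of F#7b9 are F#, A#, C#, E, G.
3rd = A#; 5th = C#.
3 letter names make it a third; at 3 semitones (a half step narrower than major) the quality is minor.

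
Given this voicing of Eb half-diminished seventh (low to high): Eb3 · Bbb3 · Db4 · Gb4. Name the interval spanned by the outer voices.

minor tenth

The outer voices are Eb3 and Gb4.
10 letter names make it a tenth; at 15 semitones (a half step narrower than major) the quality is minor.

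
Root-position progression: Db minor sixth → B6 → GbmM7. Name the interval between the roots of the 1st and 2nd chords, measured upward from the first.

augmented 6th

The roots are Db and B.
From Db to B: 10 semitones over a sixth = augmented.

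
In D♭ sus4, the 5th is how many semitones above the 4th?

D♭sus4: D♭–G♭–A♭.
G♭ to A♭ is a major second: 2 semitones.

2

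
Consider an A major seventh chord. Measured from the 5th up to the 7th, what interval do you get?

M3

The chord tones of AM7 are A C# E G#.
The 5th is E and the 7th is G#.
From E to G# is 4 semitones, exactly the major third.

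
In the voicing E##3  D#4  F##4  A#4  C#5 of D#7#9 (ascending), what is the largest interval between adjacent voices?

Adjacent intervals: E##3→D#4 = diminished seventh; D#4→F##4 = major third; F##4→A#4 = minor third; A#4→C#5 = minor third.
The largest is E##3 to D#4, a diminished seventh (9 semitones).

d7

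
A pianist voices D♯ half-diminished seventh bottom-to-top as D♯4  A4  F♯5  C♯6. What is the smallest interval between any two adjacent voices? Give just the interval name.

diminished 5th

Adjacent intervals: D♯4→A4 = diminished fifth; A4→F♯5 = major sixth; F♯5→C♯6 = perfect fifth.
The smallest is D♯4 to A4, a diminished fifth (6 semitones).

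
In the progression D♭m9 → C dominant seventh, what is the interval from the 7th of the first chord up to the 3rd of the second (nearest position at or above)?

D♭m9 has C♭ as its 7th, and C dominant seventh has E as its 3rd.
From C♭ to E: 5 semitones over a third = augmented.

augmented third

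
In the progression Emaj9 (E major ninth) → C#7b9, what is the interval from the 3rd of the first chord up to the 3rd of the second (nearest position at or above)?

major sixth

The 3rd of Emaj9 (E major ninth) is G#; the 3rd of C#7b9 is E#.
G# up to E# spans 6 letter names and 9 semitones — a major sixth.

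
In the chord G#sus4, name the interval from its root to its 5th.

G#sus4 is spelled G# C# D#.
That puts G# below D#.
G# up to D# spans 5 letter names and 7 semitones — a perfect fifth.

P5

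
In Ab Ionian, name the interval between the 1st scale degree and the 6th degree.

Spelling Ab Ionian: Ab Bb C Db Eb F G.
That puts Ab below F.
From Ab to F is 9 semitones, exactly the major sixth.

major sixth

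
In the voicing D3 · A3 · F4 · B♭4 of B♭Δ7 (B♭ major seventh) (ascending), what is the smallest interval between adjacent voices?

Adjacent intervals: D3→A3 = perfect fifth; A3→F4 = minor sixth; F4→B♭4 = perfect fourth.
The smallest is F4 to B♭4, a perfect fourth (5 semitones).

perfect 4th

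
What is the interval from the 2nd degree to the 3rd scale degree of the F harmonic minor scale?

minor second

The scale runs F G Ab Bb C Db E.
The 2nd degree is G and the scale degree 3 is Ab.
G up to Ab is 1 semitone, a half step narrower than a major second, so the interval is minor.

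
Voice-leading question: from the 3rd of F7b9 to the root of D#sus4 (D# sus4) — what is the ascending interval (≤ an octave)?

F7b9 has A as its 3rd, and D#sus4 (D# sus4) has D# as its root.
A up to D# is 6 semitones, a half step wider than a perfect fourth, so the interval is augmented.

A4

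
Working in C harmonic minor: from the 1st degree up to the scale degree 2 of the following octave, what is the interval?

major ninth

Spelling C harmonic minor: C D Eb F G Ab B.
That puts C below D.
From C to D is 14 semitones, exactly the major ninth.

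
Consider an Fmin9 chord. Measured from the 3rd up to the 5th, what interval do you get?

F minor ninth is spelled F-Ab-C-Eb-G.
3rd = Ab; 5th = C.
From Ab to C is 4 semitones, exactly the major third.

M3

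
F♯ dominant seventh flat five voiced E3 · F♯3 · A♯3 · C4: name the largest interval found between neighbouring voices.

major third

Adjacent intervals: E3→F♯3 = major second; F♯3→A♯3 = major third; A♯3→C4 = diminished third.
The largest is F♯3 to A♯3, a major third (4 semitones).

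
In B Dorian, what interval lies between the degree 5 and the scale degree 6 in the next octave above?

major ninth

B dorian: B C♯ D E F♯ G♯ A.
So we need the interval from F♯ up to G♯.
From F♯ to G♯ is 14 semitones, exactly the major ninth.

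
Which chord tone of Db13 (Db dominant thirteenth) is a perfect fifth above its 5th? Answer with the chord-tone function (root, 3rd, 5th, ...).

9th

The chord tones of Db13 are Db F Ab Cb Eb Bb.
The 5th is Ab. A perfect fifth above Ab is Eb.
Eb is the chord's 9th.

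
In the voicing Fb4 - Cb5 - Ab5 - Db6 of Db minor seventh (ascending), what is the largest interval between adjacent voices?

major 6th

Adjacent intervals: Fb4→Cb5 = perfect fifth; Cb5→Ab5 = major sixth; Ab5→Db6 = perfect fourth.
The largest is Cb5 to Ab5, a major sixth (9 semitones).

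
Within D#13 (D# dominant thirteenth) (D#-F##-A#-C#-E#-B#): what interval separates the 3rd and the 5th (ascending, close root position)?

The 3rd is F## and the 5th is A#.
From F## to A#: 3 semitones over a third = minor.

minor third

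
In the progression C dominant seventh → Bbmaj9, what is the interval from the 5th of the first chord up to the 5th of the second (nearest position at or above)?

minor seventh

The 5th of C dominant seventh is G; the 5th of Bbmaj9 is F.
G up to F is 10 semitones, a half step narrower than a major seventh, so the interval is minor.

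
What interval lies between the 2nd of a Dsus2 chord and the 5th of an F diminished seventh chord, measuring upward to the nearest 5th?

Dsus2 has E as its 2nd, and F diminished seventh has Cb as its 5th.
E up to Cb is 7 semitones, a whole step narrower than a major sixth, so the interval is diminished.

diminished sixth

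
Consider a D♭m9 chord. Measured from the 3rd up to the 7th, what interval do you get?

perfect 5th

D♭m9 (D♭ minor ninth) is spelled D♭, F♭, A♭, C♭, E♭.
3rd = F♭; 7th = C♭.
Counting 5 letters and 7 half steps from F♭ gives a perfect fifth.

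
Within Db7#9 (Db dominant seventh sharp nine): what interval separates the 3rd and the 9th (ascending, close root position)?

Db dominant seventh sharp nine: Db F Ab Cb E.
3rd = F; 9th = E.
From F to E is 11 semitones, exactly the major seventh.

major 7th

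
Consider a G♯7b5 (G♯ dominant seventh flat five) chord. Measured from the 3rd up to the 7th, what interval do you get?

d5

G♯7b5: G♯ B♯ D F♯.
So we need the interval from B♯ up to F♯.
From B♯ to F♯: 6 semitones over a fifth = diminished.
That tritone between 3rd and 7th is what gives the dominant seventh its pull toward resolution.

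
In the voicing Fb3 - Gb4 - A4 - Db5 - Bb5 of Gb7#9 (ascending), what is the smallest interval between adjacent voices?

augmented second

Adjacent intervals: Fb3→Gb4 = major ninth; Gb4→A4 = augmented second; A4→Db5 = diminished fourth; Db5→Bb5 = major sixth.
The smallest is Gb4 to A4, an augmented second (3 semitones).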